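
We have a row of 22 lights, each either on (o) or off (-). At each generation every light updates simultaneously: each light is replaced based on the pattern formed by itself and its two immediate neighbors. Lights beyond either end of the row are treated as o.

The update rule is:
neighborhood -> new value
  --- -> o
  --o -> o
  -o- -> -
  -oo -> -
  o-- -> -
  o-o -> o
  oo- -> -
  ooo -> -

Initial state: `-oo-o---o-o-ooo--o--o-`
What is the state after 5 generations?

generation 1: o--o--oo-o-o----o--o-o
generation 2: --o--o--o-o--ooo--o-o-
generation 3: -o--o--o-o--o----o-o-o
generation 4: o--o--o-o--o--ooo-o-o-
generation 5: --o--o-o--o--o---o-o-o

--o--o-o--o--o---o-o-o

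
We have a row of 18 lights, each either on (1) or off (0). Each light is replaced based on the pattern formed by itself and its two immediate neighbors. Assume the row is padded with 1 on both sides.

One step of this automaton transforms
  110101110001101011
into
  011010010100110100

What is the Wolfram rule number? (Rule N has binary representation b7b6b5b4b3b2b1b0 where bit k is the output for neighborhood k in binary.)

position 0: 111 → 0  (bit 7 = 0)
position 1: 110 → 1  (bit 6 = 1)
position 2: 101 → 1  (bit 5 = 1)
position 8: 100 → 0  (bit 4 = 0)
position 5: 011 → 0  (bit 3 = 0)
position 3: 010 → 0  (bit 2 = 0)
position 10: 001 → 0  (bit 1 = 0)
position 9: 000 → 1  (bit 0 = 1)
bits b7..b0 = 01100001 = 97

97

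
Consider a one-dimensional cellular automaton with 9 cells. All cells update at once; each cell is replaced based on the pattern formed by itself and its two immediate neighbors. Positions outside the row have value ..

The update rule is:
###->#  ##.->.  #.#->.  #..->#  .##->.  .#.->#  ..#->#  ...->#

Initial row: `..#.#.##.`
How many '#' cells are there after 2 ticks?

6

tick 1: ###.#...#
tick 2: .#..#####
count of #: 6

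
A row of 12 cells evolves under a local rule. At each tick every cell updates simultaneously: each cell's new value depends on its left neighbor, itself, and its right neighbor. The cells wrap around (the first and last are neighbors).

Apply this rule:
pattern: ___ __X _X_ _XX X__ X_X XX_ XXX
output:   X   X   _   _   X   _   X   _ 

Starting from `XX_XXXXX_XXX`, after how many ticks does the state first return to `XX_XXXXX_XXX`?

12

_X_____X____
X_XXXXX_XXXX
X_____X_____
_XXXXX_XXXXX
_____X_____X
XXXXX_XXXXX_
____X_____X_
XXXX_XXXXX_X
___X_____X__
XXX_XXXXX_XX
__X_____X___
XX_XXXXX_XXX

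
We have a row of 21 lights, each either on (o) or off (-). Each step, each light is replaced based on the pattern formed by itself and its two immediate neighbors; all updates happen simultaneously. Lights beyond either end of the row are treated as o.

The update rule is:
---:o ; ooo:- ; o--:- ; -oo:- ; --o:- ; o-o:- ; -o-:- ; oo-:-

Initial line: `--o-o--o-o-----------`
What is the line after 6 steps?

-ooooooooo-----------

-----------ooooooooo-
-ooooooooo-----------
-----------ooooooooo-  (repeats step 1; period 2)
step 6: -ooooooooo-----------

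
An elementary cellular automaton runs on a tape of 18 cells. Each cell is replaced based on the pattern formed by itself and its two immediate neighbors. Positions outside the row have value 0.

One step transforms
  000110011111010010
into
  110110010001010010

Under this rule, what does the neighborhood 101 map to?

0

At position 12 the neighborhood is 101; the next row has 0 there.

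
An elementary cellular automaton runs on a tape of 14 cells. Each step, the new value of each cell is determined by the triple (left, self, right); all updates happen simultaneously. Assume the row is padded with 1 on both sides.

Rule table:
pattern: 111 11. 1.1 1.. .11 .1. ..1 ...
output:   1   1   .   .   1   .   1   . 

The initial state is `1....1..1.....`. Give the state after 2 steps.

1..1..1.....11

1...1..1.....1
1..1..1.....11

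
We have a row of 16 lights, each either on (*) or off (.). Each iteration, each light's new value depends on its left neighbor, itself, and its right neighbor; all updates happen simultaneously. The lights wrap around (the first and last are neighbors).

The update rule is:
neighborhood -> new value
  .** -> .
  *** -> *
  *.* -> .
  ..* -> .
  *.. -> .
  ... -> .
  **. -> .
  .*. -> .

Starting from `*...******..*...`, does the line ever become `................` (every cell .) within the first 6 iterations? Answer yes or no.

yes

.....****.......
......**........
................
all cells are . at iteration 3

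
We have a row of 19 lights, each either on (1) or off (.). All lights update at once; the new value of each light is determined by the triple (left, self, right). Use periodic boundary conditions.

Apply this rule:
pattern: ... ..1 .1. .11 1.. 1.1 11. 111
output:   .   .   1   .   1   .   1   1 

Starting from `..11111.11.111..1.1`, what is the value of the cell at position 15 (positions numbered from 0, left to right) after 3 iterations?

.

iteration 1: 1..1111..1..111.1.1
iteration 2: 11..1111.11..11.1..
iteration 3: .11..111..11..1.11.
position 15 holds .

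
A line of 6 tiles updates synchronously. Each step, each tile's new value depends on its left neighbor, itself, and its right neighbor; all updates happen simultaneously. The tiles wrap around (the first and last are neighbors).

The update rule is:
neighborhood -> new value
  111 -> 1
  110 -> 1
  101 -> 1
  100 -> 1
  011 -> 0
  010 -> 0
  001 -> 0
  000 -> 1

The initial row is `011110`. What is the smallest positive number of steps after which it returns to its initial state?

6

001111
100111
110011
111001
111100
011110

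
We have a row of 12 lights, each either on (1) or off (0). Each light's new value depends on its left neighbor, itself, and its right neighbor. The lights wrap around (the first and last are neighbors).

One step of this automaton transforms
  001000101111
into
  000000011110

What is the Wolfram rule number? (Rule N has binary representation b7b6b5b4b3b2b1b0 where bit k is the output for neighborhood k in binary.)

position 9: 111 → 1  (bit 7 = 1)
position 11: 110 → 0  (bit 6 = 0)
position 7: 101 → 1  (bit 5 = 1)
position 0: 100 → 0  (bit 4 = 0)
position 8: 011 → 1  (bit 3 = 1)
position 2: 010 → 0  (bit 2 = 0)
position 1: 001 → 0  (bit 1 = 0)
position 4: 000 → 0  (bit 0 = 0)
bits b7..b0 = 10101000 = 168

168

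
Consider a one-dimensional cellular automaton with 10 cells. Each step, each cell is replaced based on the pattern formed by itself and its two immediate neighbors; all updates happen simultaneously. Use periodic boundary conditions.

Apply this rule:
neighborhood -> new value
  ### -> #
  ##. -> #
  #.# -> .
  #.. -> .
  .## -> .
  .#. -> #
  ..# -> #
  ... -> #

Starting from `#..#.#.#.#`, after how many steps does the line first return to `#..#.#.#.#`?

2

#.##.#.#..
#..#.#.#.#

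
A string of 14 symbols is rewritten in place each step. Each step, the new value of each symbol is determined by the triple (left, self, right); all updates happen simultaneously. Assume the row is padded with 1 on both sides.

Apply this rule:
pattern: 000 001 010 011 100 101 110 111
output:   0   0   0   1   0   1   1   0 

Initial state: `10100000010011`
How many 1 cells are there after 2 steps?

2

11000000000010
01000000000001
count of 1: 2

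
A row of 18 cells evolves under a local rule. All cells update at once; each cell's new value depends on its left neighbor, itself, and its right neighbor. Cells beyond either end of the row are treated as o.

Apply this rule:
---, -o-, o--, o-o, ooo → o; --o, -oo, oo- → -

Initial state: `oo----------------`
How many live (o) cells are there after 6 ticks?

o-ooooooooooooooo-
-o-ooooooooooooo-o
ooo-ooooooooooo-o-
oo-o-ooooooooo-ooo
o-ooo-ooooooo-o-oo
-o-o-o-ooooo-ooo-o
count of o: 12

12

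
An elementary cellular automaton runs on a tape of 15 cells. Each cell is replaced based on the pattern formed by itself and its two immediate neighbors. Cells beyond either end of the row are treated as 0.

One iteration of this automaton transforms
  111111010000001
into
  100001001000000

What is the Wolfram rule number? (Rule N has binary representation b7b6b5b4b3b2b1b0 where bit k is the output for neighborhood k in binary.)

position 1: 111 → 0  (bit 7 = 0)
position 5: 110 → 1  (bit 6 = 1)
position 6: 101 → 0  (bit 5 = 0)
position 8: 100 → 1  (bit 4 = 1)
position 0: 011 → 1  (bit 3 = 1)
position 7: 010 → 0  (bit 2 = 0)
position 13: 001 → 0  (bit 1 = 0)
position 9: 000 → 0  (bit 0 = 0)
bits b7..b0 = 01011000 = 88

88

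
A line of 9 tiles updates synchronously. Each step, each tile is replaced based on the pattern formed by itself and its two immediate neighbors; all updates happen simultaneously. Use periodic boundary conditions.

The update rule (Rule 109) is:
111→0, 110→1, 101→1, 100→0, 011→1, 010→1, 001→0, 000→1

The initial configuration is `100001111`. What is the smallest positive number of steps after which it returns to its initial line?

step 1: 101101000
step 2: 111111010
step 3: 100001111

3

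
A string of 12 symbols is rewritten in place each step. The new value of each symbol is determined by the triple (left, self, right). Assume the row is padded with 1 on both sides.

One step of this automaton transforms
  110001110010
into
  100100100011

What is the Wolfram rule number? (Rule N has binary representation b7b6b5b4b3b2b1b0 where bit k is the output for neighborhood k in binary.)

position 0: 111 → 1  (bit 7 = 1)
position 1: 110 → 0  (bit 6 = 0)
position 11: 101 → 1  (bit 5 = 1)
position 2: 100 → 0  (bit 4 = 0)
position 5: 011 → 0  (bit 3 = 0)
position 10: 010 → 1  (bit 2 = 1)
position 4: 001 → 0  (bit 1 = 0)
position 3: 000 → 1  (bit 0 = 1)
bits b7..b0 = 10100101 = 165

165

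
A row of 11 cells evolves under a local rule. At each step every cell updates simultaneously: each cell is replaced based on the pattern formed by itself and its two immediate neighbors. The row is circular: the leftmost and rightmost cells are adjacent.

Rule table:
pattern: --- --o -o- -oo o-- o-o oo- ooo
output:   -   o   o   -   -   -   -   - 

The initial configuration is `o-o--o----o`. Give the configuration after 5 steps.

--o-oo---o-
-oo-----oo-
o------o---
o-----oo--o
-----o---o-

-----o---o-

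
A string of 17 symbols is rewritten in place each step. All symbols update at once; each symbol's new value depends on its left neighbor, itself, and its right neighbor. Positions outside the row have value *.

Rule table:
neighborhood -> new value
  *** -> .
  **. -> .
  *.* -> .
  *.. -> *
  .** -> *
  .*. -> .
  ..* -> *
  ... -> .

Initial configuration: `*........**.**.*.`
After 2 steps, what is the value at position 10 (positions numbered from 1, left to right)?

.

step 1: .*......**..*....
step 2: ..*....**.**.*..*
position 10 holds .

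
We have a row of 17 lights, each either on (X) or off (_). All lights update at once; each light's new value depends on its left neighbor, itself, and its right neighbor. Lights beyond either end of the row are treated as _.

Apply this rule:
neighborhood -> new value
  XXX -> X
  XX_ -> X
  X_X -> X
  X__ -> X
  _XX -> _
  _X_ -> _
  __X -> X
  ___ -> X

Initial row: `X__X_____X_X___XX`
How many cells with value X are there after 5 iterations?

iteration 1: _XX_XXXXX_X_XXX_X
iteration 2: X_XX_XXXXX_X_XXX_
iteration 3: _X_XX_XXXXX_X_XXX
iteration 4: X_X_XX_XXXXX_X_XX
iteration 5: _X_X_XX_XXXXX_X_X
count of X: 11

11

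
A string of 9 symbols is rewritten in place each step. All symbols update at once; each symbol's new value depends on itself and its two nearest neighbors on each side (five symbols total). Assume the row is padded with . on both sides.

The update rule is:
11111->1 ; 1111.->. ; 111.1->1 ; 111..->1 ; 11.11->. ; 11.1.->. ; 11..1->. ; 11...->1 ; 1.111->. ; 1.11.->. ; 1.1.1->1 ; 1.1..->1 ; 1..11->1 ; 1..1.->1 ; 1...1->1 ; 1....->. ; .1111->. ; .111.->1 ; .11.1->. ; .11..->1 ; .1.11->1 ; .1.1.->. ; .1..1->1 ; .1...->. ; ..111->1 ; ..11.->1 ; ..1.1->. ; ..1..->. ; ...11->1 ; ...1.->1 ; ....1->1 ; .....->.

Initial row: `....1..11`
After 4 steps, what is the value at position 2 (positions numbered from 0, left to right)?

.

step 1: ..11.1111
step 2: 111.....1
step 3: 1111..11.
step 4: 1..1.1111
position 2 holds .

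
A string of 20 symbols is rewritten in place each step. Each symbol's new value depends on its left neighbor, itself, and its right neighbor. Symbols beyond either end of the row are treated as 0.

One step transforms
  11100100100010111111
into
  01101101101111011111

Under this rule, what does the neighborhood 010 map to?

1

At position 5 the neighborhood is 010; the next row has 1 there.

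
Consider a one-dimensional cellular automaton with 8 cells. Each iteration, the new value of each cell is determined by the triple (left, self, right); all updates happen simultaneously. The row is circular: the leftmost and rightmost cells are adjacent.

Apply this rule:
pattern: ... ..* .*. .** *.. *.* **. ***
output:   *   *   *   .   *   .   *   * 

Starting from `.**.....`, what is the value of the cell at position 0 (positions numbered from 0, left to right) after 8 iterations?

*.******
*..*****
***.****
***..***
*****.**
*****..*
*******.
.******.
position 0 holds .

.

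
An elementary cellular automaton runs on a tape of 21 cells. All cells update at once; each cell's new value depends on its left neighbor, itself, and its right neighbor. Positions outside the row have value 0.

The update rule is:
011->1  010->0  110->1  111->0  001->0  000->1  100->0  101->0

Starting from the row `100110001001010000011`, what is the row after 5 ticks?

tick 1: 000110100000000111011
tick 2: 110110001111110101011
tick 3: 110110101000010000011
tick 4: 110110000011000111011
tick 5: 110110111011010101011

110110111011010101011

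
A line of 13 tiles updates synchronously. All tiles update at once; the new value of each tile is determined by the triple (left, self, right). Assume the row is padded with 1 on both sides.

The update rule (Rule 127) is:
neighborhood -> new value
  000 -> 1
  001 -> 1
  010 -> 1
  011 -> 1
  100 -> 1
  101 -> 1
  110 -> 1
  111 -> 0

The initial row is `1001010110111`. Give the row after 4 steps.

step 1: 1111111111100
step 2: 0000000000111
step 3: 1111111111100  (repeats step 1; period 2)
step 4: 0000000000111

0000000000111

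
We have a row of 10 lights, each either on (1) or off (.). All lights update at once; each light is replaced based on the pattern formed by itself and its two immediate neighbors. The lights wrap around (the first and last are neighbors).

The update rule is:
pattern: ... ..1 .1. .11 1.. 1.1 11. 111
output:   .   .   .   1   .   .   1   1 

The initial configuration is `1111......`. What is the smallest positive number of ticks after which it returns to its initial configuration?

1

tick 1: 1111......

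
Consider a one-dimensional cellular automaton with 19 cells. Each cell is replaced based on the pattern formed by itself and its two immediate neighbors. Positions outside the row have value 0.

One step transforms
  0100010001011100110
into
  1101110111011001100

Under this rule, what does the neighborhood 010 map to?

At position 1 the neighborhood is 010; the next row has 1 there.

1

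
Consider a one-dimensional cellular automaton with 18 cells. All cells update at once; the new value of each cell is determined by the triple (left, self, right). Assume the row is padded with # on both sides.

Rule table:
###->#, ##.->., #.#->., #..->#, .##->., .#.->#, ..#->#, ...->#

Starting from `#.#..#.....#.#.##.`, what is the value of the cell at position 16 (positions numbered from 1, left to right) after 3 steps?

#

..##########.#....
##.########..#####
#...######.##.####
position 16 holds #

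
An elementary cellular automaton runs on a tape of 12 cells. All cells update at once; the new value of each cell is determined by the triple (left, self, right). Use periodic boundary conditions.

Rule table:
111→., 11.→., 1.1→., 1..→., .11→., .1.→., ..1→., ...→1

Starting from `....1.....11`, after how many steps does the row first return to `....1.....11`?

step 1: .11...111...
step 2: ....1.....11

2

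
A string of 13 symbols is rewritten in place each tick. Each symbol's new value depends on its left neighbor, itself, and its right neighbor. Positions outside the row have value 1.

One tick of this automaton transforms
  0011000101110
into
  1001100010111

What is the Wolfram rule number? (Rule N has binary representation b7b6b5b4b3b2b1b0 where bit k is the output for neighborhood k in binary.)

240

position 10: 111 → 1  (bit 7 = 1)
position 3: 110 → 1  (bit 6 = 1)
position 8: 101 → 1  (bit 5 = 1)
position 0: 100 → 1  (bit 4 = 1)
position 2: 011 → 0  (bit 3 = 0)
position 7: 010 → 0  (bit 2 = 0)
position 1: 001 → 0  (bit 1 = 0)
position 5: 000 → 0  (bit 0 = 0)
bits b7..b0 = 11110000 = 240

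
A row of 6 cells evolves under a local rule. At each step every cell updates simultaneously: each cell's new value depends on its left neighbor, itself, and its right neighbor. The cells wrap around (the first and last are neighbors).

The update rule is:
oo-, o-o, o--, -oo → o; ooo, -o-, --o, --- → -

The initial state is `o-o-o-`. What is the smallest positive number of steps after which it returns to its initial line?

step 1: -o-o-o
step 2: o-o-o-

2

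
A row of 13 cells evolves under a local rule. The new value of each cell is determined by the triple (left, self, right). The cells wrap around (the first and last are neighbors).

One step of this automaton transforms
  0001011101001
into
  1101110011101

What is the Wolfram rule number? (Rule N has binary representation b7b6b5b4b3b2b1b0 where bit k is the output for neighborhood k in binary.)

61

position 6: 111 → 0  (bit 7 = 0)
position 7: 110 → 0  (bit 6 = 0)
position 4: 101 → 1  (bit 5 = 1)
position 0: 100 → 1  (bit 4 = 1)
position 5: 011 → 1  (bit 3 = 1)
position 3: 010 → 1  (bit 2 = 1)
position 2: 001 → 0  (bit 1 = 0)
position 1: 000 → 1  (bit 0 = 1)
bits b7..b0 = 00111101 = 61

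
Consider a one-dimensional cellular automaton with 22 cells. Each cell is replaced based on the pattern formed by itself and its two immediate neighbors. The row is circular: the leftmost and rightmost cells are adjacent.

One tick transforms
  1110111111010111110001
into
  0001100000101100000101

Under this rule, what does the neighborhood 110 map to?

0

At position 2 the neighborhood is 110; the next row has 0 there.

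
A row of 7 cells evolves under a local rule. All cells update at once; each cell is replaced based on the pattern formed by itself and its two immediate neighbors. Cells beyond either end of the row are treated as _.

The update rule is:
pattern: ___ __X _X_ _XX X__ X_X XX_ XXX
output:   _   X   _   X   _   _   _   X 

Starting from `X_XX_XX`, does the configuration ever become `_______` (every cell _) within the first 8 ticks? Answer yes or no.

yes

__X__X_
_X__X__
X__X___
__X____
_X_____
X______
_______
all cells are _ at tick 7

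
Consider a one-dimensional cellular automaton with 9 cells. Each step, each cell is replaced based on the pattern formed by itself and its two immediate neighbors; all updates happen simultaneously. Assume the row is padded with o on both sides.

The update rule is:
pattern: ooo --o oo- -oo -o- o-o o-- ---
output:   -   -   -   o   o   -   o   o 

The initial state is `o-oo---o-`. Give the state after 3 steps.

--o-oo-o-

step 1: --o-oo-o-
step 2: o-o-o--o-
step 3: --o-oo-o-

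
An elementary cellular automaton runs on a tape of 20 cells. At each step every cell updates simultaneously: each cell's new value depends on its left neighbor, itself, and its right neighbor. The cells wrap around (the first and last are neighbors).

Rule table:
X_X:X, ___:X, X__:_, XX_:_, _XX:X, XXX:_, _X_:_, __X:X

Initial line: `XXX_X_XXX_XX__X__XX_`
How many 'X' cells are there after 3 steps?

step 1: X__X_XX__XX__X__XX_X
step 2: __X_XX__XX__X__XX_XX
step 3: _X_XX__XX__X__XX_XX_
count of X: 10

10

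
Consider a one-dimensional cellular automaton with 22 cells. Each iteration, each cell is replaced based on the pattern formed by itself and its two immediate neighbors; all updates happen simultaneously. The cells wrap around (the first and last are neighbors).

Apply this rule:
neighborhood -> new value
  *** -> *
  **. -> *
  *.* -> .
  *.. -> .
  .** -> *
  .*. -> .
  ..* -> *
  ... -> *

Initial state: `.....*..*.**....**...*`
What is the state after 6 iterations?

*****.******.*****.**.

iteration 1: .****..*..**.*****.**.
iteration 2: *****.*..***.*****.**.
iteration 3: *****...****.*****.**.
iteration 4: *****.******.*****.**.
iteration 5: *****.******.*****.**.  (fixed point — unchanged through iteration 6)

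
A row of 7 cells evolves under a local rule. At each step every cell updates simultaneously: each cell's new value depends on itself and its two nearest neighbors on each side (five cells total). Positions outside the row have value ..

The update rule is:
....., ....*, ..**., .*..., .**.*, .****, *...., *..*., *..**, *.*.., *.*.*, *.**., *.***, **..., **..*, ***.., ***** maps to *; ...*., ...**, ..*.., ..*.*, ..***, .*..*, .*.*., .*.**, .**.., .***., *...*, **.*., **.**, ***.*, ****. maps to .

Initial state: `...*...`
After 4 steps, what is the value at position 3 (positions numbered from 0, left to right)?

**..***
*.**..*
..*.**.
*...*.*
position 3 holds .

.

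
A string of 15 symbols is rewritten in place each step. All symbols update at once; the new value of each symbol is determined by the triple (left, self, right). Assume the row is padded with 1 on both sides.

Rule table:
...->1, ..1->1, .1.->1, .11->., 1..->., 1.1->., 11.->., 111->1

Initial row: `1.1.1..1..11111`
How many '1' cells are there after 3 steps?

..1.1.11.1.1111
.11.1....1..111
....1.1111.1.11
count of 1: 8

8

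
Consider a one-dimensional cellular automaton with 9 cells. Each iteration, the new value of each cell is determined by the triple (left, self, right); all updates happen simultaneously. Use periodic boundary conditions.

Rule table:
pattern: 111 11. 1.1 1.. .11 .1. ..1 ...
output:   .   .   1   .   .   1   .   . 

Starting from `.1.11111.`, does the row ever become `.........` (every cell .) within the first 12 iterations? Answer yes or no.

yes

.11......
.........
all cells are . at iteration 2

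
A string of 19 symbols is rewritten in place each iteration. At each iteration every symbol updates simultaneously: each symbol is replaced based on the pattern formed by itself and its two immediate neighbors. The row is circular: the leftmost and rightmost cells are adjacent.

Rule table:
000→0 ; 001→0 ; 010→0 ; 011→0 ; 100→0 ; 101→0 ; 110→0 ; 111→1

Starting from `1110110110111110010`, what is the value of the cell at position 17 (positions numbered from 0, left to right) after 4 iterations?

0100000000011100000
0000000000001000000
0000000000000000000
0000000000000000000
position 17 holds 0

0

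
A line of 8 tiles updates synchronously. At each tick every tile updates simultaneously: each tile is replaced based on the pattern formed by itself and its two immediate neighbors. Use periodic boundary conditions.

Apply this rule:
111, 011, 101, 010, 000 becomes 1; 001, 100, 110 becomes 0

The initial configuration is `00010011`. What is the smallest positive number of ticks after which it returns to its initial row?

24

01010010
01110010
01100010
01001010
01001110
01001100
01001001
11001001
10001001
00101001
00111001
00110001
00100101
00100111
00100110
10100100
11100100
11000100
10010100
10011100
10011000
10010010
10010011
00010011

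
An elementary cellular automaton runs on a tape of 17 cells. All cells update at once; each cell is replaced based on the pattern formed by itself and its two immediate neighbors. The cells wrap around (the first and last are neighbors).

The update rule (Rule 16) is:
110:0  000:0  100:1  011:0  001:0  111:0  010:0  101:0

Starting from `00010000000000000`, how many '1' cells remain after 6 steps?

1

step 1: 00001000000000000
step 2: 00000100000000000
step 3: 00000010000000000
step 4: 00000001000000000
step 5: 00000000100000000
step 6: 00000000010000000
count of 1: 1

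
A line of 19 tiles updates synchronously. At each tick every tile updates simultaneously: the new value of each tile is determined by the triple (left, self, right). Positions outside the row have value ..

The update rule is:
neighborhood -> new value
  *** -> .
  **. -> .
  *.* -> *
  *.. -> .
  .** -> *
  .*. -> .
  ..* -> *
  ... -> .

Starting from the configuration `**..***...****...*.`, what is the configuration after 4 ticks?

*..**....**.....*..
..**....**.....*...
.**....**.....*....
**....**.....*.....

**....**.....*.....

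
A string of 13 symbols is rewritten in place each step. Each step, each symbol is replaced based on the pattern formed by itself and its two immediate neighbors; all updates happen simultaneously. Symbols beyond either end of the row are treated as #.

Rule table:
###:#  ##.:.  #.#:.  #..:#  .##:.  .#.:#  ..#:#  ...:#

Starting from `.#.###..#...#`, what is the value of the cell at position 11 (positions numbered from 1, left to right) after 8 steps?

.#..#.######.
.####..####..
..##.##.##.##
##..........#
#.##########.
...########..
###.######.##
##...####...#
position 11 holds .

.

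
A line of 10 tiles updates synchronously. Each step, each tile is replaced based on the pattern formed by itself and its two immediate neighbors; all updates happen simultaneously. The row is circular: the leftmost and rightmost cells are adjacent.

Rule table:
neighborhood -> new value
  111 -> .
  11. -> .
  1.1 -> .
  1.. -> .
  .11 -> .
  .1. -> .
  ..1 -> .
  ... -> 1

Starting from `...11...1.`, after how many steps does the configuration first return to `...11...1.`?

2

step 1: 11....1...
step 2: ...11...1.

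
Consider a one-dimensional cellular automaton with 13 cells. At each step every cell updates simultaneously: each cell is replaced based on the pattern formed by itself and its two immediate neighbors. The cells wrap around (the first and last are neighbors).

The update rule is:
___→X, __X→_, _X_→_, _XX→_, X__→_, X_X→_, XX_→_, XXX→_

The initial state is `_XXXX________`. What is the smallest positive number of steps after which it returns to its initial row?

2

______XXXXXXX
_XXXX________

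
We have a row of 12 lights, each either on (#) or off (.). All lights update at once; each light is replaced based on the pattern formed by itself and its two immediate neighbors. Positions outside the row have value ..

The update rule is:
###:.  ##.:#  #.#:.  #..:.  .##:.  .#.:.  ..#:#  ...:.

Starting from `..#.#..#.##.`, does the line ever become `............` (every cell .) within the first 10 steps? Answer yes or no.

.#....#...#.
#....#...#..
....#...#...
...#...#....
..#...#.....
.#...#......
#...#.......
...#........
..#.........
.#..........
step 10 is .#.........., still not uniform .

no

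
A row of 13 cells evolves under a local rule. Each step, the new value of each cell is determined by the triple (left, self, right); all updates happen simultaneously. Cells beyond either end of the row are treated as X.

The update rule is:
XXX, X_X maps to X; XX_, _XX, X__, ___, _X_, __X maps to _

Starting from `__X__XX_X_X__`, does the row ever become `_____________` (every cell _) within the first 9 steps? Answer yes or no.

yes

_______X_X___
________X____
_____________
all cells are _ at step 3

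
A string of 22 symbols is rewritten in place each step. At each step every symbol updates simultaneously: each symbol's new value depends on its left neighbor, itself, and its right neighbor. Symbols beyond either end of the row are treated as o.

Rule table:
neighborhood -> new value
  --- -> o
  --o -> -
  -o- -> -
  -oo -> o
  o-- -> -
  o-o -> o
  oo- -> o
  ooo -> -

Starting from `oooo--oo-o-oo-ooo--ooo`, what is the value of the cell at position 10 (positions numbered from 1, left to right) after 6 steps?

o

step 1: ---o--ooo-ooooo-o--o--
step 2: -o----o-ooo---oo------
step 3: o--oo--oo-o-o-oo-oooo-
step 4: o--oo--ooo-o-ooooo--oo
step 5: o--oo--o-oo-oo---o--o-
step 6: o--oo---oooooo-o-----o
position 10 holds o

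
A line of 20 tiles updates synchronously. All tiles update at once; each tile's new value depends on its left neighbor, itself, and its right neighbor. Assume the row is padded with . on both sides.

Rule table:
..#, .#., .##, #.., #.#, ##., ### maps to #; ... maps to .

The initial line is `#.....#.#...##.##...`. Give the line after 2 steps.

###.###############.

##...#####.#######..
###.###############.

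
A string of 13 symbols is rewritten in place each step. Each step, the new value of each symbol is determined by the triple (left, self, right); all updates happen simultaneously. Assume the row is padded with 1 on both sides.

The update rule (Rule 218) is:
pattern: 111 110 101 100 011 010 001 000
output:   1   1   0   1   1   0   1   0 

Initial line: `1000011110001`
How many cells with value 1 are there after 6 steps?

12

step 1: 1100111111011
step 2: 1111111111011
step 3: 1111111111011  (fixed point — unchanged through step 6)
count of 1: 12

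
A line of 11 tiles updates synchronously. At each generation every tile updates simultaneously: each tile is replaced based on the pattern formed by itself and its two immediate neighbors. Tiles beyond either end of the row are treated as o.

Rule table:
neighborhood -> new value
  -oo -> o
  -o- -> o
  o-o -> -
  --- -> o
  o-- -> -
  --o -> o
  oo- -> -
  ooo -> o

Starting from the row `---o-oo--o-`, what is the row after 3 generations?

generation 1: -ooo-o--oo-
generation 2: -oo--o-oo--
generation 3: -o--oo-o--o

-o--oo-o--o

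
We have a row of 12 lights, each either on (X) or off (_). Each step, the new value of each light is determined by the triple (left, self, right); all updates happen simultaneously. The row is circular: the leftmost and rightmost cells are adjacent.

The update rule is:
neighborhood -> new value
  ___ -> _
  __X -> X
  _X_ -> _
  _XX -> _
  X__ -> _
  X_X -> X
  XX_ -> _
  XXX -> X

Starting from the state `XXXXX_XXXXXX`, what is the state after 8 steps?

X_X_X_X_X_X_

step 1: XXXX_X_XXXXX
step 2: XXX_X_X_XXXX
step 3: XX_X_X_X_XXX
step 4: X_X_X_X_X_XX
step 5: _X_X_X_X_X_X
step 6: X_X_X_X_X_X_
step 7: _X_X_X_X_X_X  (repeats step 5; period 2)
step 8: X_X_X_X_X_X_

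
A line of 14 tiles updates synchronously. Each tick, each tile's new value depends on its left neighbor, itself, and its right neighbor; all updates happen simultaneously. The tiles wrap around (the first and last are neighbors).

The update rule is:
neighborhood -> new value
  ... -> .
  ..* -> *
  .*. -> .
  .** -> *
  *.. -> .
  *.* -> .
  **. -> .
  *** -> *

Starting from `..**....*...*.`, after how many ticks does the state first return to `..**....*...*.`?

14

.**....*...*..
**....*...*...
*....*...*...*
....*...*...**
...*...*...**.
..*...*...**..
.*...*...**...
*...*...**....
...*...**....*
..*...**....*.
.*...**....*..
*...**....*...
...**....*...*
..**....*...*.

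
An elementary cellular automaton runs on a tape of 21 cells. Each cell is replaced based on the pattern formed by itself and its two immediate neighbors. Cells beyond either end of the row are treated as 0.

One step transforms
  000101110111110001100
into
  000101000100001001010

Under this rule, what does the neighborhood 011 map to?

At position 5 the neighborhood is 011; the next row has 1 there.

1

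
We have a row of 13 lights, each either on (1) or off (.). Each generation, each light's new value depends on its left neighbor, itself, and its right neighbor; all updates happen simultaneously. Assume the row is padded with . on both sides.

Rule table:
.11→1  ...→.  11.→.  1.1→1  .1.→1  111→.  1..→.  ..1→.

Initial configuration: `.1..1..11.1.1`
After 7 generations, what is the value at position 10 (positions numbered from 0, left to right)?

generation 1: .1..1..1.1111
generation 2: .1..1..111...
generation 3: .1..1..1.....
generation 4: .1..1..1.....  (fixed point — unchanged through generation 7)
position 10 holds .

.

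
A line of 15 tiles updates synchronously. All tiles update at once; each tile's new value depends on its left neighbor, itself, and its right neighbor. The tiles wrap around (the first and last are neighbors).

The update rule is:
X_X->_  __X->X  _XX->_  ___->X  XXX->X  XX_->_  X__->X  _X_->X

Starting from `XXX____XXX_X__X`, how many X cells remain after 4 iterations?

10

iteration 1: XX_XXXX_X__XXX_
iteration 2: ____XX__XXX_X__
iteration 3: XXXX__XX_X__XXX
iteration 4: XXX_XX___XXX_XX
count of X: 10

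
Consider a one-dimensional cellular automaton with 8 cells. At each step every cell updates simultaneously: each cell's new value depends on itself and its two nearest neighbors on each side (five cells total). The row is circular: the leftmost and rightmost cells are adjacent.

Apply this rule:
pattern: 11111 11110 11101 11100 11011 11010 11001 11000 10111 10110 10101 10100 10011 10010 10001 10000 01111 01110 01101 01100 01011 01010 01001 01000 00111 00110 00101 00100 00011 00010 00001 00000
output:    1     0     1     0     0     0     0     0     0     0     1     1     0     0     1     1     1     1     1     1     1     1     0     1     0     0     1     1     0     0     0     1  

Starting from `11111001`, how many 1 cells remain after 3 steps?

3

11100000
01001100
01000101
count of 1: 3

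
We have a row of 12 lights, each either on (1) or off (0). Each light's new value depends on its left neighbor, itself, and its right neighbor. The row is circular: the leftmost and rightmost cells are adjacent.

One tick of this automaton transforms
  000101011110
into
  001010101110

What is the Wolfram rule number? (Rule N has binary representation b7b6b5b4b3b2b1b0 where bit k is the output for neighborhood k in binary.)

226

position 8: 111 → 1  (bit 7 = 1)
position 10: 110 → 1  (bit 6 = 1)
position 4: 101 → 1  (bit 5 = 1)
position 11: 100 → 0  (bit 4 = 0)
position 7: 011 → 0  (bit 3 = 0)
position 3: 010 → 0  (bit 2 = 0)
position 2: 001 → 1  (bit 1 = 1)
position 0: 000 → 0  (bit 0 = 0)
bits b7..b0 = 11100010 = 226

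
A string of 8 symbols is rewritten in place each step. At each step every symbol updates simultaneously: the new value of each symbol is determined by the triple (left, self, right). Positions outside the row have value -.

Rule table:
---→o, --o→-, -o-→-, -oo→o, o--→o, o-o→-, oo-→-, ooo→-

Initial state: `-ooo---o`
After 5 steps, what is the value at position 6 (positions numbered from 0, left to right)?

step 1: -o--oo--
step 2: --o-o-oo
step 3: o-----o-
step 4: -oooo--o
step 5: -o---o--
position 6 holds -

-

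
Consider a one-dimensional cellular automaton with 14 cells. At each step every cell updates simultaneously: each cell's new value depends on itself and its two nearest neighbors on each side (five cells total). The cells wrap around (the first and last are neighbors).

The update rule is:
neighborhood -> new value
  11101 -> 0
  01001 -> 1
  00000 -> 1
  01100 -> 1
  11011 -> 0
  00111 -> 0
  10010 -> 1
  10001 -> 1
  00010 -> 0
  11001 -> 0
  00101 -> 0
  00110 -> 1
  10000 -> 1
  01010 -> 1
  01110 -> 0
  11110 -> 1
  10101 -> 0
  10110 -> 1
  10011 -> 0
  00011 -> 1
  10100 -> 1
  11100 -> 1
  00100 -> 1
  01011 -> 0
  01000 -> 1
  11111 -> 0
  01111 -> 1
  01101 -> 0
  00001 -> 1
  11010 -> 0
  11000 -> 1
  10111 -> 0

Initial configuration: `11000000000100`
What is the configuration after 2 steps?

01000000100100

step 1: 11111111110110
step 2: 01000000100100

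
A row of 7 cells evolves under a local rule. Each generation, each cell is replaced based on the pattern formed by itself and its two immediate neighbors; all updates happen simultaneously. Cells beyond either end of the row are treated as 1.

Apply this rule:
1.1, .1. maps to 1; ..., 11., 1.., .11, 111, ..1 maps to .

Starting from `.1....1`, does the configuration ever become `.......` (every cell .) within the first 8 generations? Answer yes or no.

11.....
.......
all cells are . at generation 2

yes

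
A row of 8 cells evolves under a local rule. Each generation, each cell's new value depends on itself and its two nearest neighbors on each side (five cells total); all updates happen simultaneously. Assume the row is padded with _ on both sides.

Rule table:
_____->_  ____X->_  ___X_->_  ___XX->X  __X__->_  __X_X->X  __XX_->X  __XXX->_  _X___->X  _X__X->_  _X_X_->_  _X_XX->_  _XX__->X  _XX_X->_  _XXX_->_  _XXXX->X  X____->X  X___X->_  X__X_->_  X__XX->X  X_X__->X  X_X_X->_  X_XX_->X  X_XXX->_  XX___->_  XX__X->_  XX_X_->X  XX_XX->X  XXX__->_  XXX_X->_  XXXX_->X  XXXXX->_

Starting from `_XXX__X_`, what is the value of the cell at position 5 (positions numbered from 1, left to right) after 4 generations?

generation 1: X______X
generation 2: _XX_____
generation 3: XXX_X___
generation 4: ___XXXX_
position 5 holds X

X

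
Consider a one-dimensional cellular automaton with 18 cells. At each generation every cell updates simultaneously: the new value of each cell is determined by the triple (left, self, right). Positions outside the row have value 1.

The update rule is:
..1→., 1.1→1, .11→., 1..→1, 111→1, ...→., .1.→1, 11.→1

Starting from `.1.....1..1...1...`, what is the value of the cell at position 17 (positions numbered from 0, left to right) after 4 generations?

1

111....11.11..11..
1111....11.11..11.
11111....11.11..11
111111....11.11..1
position 17 holds 1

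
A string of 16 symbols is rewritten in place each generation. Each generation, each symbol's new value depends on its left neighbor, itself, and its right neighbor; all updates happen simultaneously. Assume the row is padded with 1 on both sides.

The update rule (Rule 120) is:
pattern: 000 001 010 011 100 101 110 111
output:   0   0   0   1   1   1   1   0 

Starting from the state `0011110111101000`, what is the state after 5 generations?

0001111100100000

1010011100110100
1101010110111010
0110101111101101
1111011000111111
0001111100100000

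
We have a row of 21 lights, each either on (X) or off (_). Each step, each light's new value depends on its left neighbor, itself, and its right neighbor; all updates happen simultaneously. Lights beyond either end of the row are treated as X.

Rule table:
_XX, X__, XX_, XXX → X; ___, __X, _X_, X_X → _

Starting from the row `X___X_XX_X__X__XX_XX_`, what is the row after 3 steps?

step 1: XX____XX__X__X_XX_XX_
step 2: XXX___XXX__X___XX_XX_
step 3: XXXX__XXXX__X__XX_XX_

XXXX__XXXX__X__XX_XX_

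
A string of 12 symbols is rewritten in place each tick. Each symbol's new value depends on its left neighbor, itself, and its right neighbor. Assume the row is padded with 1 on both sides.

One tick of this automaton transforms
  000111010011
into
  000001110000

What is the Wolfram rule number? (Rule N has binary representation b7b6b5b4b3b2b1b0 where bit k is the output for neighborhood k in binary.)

100

position 4: 111 → 0  (bit 7 = 0)
position 5: 110 → 1  (bit 6 = 1)
position 6: 101 → 1  (bit 5 = 1)
position 0: 100 → 0  (bit 4 = 0)
position 3: 011 → 0  (bit 3 = 0)
position 7: 010 → 1  (bit 2 = 1)
position 2: 001 → 0  (bit 1 = 0)
position 1: 000 → 0  (bit 0 = 0)
bits b7..b0 = 01100100 = 100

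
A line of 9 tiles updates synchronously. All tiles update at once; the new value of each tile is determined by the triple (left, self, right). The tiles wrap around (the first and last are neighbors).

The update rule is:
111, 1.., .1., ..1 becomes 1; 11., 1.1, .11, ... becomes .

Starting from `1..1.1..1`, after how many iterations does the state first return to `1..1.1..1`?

.111.111.
1.1...1.1
..11.11..
.1.....1.
111...111
11.1.1.11
1..1.1..1

7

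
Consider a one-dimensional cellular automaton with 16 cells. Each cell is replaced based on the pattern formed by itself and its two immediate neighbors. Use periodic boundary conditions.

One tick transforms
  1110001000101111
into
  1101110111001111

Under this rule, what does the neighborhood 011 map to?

At position 12 the neighborhood is 011; the next row has 1 there.

1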